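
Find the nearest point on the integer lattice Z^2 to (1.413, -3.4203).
(1, -3)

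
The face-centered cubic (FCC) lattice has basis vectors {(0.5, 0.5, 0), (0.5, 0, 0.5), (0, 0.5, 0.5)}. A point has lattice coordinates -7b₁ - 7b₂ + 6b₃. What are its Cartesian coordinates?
(-7, -0.5, -0.5)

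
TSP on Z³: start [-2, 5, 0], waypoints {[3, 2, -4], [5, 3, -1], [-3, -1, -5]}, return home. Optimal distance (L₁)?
38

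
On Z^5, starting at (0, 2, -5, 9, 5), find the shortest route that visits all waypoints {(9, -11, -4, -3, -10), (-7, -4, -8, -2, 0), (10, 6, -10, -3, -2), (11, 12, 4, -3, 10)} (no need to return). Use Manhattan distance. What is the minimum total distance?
135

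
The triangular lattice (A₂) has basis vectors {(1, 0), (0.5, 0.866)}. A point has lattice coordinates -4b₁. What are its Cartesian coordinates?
(-4, 0)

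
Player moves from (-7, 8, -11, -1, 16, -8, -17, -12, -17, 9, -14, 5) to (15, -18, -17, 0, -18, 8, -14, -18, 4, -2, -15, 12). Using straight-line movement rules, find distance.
57.1489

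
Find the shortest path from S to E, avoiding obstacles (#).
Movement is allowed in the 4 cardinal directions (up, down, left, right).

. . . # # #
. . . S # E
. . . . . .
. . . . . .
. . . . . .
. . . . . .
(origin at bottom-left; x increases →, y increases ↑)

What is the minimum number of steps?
4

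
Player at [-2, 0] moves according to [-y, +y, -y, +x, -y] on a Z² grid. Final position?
(-1, -2)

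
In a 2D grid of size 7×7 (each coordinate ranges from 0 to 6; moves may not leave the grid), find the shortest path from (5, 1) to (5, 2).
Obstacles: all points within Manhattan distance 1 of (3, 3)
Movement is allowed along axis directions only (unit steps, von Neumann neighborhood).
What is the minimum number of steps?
1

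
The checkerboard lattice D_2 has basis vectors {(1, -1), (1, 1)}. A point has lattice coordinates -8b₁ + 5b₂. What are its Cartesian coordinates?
(-3, 13)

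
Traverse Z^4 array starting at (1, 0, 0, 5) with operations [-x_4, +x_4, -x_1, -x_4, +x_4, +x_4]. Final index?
(0, 0, 0, 6)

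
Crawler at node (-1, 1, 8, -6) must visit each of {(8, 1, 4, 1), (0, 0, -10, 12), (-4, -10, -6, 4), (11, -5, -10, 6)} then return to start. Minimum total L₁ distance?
134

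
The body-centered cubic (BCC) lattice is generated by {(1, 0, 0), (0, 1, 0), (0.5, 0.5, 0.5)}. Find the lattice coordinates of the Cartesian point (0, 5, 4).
-4b₁ + b₂ + 8b₃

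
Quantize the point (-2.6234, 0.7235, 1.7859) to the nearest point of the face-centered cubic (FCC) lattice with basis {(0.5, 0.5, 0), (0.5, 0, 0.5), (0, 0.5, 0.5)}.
(-2.5, 0.5, 2)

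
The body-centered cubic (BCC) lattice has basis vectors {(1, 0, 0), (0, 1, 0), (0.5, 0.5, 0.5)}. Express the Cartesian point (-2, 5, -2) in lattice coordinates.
7b₂ - 4b₃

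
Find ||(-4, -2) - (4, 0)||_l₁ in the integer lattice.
10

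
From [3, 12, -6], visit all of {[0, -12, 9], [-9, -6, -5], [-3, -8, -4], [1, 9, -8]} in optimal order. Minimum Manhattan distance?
64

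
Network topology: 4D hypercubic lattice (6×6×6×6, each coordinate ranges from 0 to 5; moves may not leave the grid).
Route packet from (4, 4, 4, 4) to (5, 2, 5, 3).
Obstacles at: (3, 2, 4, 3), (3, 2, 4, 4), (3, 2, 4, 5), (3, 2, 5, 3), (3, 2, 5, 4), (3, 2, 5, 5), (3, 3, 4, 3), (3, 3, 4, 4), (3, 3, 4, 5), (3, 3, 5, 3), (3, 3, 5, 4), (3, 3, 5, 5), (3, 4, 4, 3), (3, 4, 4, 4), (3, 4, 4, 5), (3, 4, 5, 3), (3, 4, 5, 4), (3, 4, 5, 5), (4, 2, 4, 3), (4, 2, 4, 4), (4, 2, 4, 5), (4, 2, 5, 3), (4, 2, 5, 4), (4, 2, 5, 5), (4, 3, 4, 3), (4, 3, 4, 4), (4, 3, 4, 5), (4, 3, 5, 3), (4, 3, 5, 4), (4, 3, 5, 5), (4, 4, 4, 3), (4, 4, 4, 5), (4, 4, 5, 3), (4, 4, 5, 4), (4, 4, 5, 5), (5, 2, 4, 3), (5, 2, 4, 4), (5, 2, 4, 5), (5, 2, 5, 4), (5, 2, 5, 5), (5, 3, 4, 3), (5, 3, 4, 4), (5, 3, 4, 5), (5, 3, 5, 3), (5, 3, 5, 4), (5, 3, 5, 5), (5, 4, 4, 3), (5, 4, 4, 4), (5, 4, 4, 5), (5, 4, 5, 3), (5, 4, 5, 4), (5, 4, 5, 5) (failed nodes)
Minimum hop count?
9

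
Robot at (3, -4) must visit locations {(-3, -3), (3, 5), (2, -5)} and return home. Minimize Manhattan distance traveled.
32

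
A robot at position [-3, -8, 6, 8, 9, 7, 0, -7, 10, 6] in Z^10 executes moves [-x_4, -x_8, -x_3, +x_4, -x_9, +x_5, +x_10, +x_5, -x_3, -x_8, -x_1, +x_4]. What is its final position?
(-4, -8, 4, 9, 11, 7, 0, -9, 9, 7)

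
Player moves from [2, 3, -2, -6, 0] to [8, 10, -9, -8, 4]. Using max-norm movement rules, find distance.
7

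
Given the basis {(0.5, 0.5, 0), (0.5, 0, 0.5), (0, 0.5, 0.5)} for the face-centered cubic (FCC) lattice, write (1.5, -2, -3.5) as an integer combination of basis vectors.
3b₁ - 7b₃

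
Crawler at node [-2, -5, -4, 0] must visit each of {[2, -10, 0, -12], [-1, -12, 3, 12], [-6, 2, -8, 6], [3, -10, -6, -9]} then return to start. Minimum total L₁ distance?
120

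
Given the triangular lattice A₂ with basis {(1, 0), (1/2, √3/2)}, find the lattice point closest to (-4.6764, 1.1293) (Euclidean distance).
(-4.5, 0.866)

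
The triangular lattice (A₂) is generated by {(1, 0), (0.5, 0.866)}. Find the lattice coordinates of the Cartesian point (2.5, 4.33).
5b₂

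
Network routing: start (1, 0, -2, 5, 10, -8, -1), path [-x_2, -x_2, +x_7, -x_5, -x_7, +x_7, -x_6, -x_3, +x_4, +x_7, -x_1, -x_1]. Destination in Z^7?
(-1, -2, -3, 6, 9, -9, 1)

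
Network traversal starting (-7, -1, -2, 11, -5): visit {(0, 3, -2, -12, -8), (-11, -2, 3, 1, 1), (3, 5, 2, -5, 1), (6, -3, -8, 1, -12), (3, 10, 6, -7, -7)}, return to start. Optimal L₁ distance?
170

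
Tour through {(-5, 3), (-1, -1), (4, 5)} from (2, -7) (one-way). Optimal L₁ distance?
28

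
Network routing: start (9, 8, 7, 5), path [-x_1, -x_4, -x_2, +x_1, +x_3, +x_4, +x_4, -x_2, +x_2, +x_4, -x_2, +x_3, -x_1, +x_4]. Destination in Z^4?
(8, 6, 9, 8)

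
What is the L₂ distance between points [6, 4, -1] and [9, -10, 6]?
15.9374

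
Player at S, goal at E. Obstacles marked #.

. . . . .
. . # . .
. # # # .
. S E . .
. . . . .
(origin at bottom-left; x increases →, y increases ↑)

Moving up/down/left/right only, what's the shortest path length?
1
(one shortest path: (1, 1) → (2, 1))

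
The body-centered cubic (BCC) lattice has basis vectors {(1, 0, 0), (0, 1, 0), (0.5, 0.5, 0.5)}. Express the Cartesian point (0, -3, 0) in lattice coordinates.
-3b₂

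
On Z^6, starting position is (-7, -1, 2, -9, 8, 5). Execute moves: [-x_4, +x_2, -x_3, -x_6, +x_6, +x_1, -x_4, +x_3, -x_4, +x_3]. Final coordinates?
(-6, 0, 3, -12, 8, 5)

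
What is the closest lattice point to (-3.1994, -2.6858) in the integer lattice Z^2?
(-3, -3)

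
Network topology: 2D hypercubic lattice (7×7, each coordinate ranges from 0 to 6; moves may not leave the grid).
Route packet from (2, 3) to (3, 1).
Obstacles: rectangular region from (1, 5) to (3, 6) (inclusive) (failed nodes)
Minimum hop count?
3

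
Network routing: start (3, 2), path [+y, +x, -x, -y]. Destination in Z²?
(3, 2)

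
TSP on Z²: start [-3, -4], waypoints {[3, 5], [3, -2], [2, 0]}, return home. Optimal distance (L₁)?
30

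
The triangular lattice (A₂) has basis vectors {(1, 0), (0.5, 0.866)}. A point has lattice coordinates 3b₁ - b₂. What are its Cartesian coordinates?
(2.5, -0.866)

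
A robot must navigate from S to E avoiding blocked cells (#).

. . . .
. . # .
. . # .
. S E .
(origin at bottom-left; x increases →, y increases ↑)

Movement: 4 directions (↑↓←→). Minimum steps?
1
(one shortest path: (1, 0) → (2, 0))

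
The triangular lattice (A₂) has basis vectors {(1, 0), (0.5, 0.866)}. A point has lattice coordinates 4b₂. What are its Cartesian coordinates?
(2, 3.464)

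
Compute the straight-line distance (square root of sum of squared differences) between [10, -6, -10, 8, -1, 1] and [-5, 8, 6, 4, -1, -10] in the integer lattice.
28.5307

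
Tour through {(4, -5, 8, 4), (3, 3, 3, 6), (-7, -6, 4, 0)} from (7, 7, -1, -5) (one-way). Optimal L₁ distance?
59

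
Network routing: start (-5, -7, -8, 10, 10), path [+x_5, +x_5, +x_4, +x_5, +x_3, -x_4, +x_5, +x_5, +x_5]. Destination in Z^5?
(-5, -7, -7, 10, 16)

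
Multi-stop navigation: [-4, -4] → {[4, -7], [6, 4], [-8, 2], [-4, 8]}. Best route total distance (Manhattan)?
47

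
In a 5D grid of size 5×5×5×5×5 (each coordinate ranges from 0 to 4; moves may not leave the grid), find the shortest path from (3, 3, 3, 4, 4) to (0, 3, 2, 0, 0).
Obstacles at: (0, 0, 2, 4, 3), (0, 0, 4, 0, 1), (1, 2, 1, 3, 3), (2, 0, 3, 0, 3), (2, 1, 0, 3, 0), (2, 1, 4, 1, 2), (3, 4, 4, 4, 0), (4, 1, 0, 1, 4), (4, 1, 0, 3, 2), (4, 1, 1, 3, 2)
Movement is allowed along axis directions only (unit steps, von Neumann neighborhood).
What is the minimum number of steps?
12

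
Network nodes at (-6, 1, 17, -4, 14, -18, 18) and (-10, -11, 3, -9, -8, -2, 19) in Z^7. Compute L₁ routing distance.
74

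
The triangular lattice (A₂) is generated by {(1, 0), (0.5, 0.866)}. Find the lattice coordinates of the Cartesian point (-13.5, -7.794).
-9b₁ - 9b₂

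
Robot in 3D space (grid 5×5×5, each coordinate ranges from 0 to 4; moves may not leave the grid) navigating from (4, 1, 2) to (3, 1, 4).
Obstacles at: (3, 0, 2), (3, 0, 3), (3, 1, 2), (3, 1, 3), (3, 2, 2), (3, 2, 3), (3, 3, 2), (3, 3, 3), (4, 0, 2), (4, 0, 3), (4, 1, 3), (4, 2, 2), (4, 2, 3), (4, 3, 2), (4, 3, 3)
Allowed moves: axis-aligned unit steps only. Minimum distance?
7
(one shortest path: (4, 1, 2) → (4, 1, 1) → (3, 1, 1) → (2, 1, 1) → (2, 1, 2) → (2, 1, 3) → (2, 1, 4) → (3, 1, 4))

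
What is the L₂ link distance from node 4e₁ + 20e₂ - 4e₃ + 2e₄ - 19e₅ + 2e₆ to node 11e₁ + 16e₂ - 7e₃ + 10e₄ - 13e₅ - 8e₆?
16.5529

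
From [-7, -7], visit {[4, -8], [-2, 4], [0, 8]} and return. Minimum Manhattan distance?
54
(one optimal route: (-7, -7) → (4, -8) → (0, 8) → (-2, 4) → (-7, -7))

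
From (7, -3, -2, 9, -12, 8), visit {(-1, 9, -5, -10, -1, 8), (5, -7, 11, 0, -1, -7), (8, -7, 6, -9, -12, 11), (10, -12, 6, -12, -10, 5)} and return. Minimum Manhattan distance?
216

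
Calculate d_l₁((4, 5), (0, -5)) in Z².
14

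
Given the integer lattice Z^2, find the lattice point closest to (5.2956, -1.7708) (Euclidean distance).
(5, -2)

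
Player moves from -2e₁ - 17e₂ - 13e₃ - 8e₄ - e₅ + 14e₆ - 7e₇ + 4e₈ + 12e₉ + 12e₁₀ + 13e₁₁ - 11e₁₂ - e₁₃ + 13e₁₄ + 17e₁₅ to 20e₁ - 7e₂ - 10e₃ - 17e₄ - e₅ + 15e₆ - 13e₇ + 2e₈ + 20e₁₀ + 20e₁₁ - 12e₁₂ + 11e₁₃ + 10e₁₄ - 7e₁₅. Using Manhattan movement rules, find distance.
120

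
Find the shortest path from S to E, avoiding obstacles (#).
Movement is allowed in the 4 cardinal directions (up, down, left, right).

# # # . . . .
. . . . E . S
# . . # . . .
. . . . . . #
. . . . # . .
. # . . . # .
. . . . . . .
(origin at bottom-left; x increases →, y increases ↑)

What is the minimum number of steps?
2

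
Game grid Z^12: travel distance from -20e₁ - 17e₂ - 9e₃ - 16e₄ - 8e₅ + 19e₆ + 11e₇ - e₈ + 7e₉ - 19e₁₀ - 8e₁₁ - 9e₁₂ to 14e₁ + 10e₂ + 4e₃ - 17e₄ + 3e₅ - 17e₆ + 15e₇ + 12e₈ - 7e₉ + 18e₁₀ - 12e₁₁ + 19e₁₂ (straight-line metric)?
77.6015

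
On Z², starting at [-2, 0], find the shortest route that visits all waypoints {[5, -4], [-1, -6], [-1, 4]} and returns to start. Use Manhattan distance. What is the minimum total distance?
34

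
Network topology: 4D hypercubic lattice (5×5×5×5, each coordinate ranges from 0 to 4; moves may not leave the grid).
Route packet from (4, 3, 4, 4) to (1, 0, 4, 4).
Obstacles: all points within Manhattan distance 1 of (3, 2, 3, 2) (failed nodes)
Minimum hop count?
6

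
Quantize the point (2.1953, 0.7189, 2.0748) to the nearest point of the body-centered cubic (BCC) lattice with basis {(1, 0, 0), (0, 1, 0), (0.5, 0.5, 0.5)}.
(2, 1, 2)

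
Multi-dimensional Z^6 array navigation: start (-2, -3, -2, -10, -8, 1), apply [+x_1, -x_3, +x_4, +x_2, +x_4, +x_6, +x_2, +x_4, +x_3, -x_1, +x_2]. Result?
(-2, 0, -2, -7, -8, 2)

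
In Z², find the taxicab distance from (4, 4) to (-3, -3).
14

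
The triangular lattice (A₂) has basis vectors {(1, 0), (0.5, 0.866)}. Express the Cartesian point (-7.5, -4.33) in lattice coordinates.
-5b₁ - 5b₂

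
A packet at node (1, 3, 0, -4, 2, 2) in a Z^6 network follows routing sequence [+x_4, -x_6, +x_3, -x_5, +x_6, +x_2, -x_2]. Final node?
(1, 3, 1, -3, 1, 2)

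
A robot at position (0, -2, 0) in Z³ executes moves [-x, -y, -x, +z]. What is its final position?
(-2, -3, 1)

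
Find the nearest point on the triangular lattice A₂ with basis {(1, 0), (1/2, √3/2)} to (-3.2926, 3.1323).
(-3, 3.464)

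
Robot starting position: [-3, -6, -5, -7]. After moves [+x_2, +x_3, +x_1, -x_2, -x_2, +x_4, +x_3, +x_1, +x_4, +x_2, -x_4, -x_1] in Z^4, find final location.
(-2, -6, -3, -6)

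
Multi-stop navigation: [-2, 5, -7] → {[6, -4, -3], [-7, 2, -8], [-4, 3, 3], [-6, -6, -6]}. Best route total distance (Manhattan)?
57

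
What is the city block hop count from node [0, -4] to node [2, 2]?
8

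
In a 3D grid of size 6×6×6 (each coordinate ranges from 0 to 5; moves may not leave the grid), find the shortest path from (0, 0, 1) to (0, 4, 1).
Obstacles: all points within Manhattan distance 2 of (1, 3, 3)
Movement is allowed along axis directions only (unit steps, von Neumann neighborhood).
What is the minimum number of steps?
4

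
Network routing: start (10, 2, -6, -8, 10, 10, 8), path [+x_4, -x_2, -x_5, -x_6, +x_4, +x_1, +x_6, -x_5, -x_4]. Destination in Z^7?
(11, 1, -6, -7, 8, 10, 8)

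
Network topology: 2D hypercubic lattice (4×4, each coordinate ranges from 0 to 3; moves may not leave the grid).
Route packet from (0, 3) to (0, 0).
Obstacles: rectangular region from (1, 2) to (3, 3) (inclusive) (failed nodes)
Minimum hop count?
3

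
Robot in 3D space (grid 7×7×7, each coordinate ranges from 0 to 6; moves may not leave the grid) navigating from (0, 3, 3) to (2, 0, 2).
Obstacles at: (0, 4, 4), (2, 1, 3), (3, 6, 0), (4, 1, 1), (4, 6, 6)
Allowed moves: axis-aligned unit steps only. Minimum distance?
6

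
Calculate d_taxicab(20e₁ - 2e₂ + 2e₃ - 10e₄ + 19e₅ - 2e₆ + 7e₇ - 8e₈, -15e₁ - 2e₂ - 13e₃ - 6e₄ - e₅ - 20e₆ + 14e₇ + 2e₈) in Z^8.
109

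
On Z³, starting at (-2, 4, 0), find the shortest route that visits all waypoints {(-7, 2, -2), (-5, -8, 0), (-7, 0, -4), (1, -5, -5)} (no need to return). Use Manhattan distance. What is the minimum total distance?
41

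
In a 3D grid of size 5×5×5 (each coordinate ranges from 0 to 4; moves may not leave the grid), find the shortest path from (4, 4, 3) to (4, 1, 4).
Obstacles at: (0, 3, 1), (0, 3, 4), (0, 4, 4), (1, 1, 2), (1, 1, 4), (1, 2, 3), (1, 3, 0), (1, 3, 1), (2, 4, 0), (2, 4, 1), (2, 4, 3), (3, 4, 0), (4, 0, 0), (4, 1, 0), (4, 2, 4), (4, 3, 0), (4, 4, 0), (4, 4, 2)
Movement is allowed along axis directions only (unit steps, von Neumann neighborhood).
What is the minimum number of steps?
4
(one shortest path: (4, 4, 3) → (4, 3, 3) → (4, 2, 3) → (4, 1, 3) → (4, 1, 4))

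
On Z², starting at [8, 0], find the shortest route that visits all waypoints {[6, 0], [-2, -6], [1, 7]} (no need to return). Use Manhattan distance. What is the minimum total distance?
30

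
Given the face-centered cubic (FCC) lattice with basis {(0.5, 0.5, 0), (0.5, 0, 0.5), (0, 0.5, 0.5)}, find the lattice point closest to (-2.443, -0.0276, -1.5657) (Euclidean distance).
(-2.5, 0, -1.5)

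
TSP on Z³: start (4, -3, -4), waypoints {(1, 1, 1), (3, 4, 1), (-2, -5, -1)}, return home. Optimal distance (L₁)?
40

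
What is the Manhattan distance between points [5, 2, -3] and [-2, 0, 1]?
13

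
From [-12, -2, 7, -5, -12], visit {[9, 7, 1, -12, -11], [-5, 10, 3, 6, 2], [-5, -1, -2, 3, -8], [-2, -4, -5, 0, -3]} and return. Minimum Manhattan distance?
176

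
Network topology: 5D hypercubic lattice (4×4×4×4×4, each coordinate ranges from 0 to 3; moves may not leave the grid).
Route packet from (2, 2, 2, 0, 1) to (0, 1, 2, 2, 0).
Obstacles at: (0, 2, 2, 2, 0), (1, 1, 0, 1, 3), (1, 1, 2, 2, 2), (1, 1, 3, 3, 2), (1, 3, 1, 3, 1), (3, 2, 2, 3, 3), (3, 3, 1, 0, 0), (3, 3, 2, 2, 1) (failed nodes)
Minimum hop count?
6
(one shortest path: (2, 2, 2, 0, 1) → (1, 2, 2, 0, 1) → (0, 2, 2, 0, 1) → (0, 1, 2, 0, 1) → (0, 1, 2, 1, 1) → (0, 1, 2, 2, 1) → (0, 1, 2, 2, 0))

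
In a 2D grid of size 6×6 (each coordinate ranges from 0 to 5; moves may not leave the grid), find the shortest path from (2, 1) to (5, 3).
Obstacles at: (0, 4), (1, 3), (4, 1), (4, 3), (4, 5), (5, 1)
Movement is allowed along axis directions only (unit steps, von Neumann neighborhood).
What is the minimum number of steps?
5
(one shortest path: (2, 1) → (3, 1) → (3, 2) → (4, 2) → (5, 2) → (5, 3))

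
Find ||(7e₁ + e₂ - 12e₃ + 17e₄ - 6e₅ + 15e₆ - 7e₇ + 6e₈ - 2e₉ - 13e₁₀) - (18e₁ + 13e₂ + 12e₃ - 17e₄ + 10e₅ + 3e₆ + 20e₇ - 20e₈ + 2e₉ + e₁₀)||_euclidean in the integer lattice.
63.3561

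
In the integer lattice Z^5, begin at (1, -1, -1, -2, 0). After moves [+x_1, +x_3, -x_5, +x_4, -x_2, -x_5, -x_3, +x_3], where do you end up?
(2, -2, 0, -1, -2)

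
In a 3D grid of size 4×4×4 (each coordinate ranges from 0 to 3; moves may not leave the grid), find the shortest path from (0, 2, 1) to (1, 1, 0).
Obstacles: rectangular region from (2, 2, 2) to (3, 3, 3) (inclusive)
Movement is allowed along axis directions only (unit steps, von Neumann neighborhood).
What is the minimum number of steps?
3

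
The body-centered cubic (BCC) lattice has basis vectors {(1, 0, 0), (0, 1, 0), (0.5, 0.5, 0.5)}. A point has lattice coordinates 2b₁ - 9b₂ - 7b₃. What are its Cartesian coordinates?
(-1.5, -12.5, -3.5)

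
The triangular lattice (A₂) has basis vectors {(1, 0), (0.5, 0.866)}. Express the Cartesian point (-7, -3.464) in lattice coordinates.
-5b₁ - 4b₂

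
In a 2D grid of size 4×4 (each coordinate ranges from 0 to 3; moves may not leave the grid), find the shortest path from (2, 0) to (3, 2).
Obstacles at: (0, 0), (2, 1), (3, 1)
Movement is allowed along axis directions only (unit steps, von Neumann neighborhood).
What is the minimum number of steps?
5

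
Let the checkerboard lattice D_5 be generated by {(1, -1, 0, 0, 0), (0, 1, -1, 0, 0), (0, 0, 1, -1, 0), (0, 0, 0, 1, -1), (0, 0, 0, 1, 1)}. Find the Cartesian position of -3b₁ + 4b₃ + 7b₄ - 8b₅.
(-3, 3, 4, -5, -15)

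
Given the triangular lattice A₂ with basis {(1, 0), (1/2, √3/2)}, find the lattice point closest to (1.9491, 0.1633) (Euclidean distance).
(2, 0)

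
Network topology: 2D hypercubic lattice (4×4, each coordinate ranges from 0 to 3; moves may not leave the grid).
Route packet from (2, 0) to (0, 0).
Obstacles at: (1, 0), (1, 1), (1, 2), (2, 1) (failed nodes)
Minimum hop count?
10
(one shortest path: (2, 0) → (3, 0) → (3, 1) → (3, 2) → (2, 2) → (2, 3) → (1, 3) → (0, 3) → (0, 2) → (0, 1) → (0, 0))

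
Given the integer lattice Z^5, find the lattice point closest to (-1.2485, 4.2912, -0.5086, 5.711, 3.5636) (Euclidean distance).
(-1, 4, -1, 6, 4)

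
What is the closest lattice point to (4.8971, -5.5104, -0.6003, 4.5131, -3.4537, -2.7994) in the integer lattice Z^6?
(5, -6, -1, 5, -3, -3)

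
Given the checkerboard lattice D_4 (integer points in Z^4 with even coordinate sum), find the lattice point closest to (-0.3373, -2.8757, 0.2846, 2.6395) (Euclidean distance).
(0, -3, 0, 3)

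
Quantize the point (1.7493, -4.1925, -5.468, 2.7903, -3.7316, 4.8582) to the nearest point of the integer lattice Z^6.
(2, -4, -5, 3, -4, 5)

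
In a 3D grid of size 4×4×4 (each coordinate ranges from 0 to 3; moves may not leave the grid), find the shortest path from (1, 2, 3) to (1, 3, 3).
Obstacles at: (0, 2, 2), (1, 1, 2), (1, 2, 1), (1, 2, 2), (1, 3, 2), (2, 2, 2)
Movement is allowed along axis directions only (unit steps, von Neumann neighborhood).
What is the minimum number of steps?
1
(one shortest path: (1, 2, 3) → (1, 3, 3))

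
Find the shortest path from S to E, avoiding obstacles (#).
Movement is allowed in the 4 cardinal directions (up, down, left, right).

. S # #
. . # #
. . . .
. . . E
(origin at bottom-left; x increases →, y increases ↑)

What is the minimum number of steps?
5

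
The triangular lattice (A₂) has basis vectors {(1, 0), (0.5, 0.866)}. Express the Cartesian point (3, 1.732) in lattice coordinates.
2b₁ + 2b₂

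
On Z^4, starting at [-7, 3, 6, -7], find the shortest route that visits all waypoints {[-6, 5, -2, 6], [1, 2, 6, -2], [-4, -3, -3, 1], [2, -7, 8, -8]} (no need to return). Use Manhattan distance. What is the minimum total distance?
78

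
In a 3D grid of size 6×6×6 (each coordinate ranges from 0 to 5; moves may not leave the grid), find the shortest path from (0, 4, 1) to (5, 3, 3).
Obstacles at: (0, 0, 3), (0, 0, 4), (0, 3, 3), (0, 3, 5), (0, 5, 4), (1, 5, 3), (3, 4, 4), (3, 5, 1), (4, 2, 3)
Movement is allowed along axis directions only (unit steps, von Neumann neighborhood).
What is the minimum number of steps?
8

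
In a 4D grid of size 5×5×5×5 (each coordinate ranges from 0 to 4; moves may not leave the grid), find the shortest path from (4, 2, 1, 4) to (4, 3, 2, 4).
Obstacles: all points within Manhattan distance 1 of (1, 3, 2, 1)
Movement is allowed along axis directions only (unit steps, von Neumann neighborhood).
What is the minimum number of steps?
2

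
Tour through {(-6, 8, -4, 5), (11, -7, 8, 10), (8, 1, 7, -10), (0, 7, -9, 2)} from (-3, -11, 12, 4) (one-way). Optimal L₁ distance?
117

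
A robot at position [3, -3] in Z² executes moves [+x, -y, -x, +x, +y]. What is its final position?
(4, -3)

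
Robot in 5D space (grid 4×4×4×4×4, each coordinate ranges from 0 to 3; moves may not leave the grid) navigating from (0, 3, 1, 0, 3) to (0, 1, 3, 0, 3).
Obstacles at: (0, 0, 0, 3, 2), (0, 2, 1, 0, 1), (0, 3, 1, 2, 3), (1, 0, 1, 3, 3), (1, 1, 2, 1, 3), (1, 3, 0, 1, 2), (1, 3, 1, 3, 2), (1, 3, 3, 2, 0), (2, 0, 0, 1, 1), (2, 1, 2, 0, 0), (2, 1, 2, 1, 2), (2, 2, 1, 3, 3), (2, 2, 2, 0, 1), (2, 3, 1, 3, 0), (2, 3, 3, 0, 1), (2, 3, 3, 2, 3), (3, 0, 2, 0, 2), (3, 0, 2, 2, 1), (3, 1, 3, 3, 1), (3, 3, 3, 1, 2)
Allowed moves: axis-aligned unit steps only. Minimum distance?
4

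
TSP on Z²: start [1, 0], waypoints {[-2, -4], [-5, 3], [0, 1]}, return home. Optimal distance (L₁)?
26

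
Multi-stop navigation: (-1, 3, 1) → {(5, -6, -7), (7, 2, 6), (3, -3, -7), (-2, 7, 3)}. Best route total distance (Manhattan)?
51
(one optimal route: (-1, 3, 1) → (-2, 7, 3) → (7, 2, 6) → (3, -3, -7) → (5, -6, -7))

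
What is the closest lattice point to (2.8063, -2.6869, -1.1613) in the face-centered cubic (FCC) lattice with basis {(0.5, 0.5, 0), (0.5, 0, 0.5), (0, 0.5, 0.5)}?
(2.5, -2.5, -1)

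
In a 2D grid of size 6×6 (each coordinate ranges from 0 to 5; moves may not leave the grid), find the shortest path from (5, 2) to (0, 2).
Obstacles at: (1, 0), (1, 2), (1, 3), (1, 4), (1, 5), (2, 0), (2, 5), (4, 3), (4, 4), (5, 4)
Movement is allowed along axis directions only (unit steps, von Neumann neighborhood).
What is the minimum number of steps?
7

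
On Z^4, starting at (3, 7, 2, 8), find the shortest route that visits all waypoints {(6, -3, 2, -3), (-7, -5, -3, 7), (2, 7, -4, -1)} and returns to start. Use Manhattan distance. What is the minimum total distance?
96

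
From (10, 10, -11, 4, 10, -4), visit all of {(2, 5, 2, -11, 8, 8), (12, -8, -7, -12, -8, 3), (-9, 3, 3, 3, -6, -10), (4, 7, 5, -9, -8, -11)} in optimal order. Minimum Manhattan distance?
195
(one optimal route: (10, 10, -11, 4, 10, -4) → (2, 5, 2, -11, 8, 8) → (12, -8, -7, -12, -8, 3) → (4, 7, 5, -9, -8, -11) → (-9, 3, 3, 3, -6, -10))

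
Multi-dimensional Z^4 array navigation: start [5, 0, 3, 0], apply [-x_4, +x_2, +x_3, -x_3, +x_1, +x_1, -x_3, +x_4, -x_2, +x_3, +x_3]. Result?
(7, 0, 4, 0)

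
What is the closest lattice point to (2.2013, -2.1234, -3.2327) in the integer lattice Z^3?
(2, -2, -3)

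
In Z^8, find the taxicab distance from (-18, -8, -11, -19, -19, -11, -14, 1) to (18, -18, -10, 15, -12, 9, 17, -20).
160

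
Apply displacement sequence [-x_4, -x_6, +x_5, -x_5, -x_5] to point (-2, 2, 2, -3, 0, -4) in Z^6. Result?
(-2, 2, 2, -4, -1, -5)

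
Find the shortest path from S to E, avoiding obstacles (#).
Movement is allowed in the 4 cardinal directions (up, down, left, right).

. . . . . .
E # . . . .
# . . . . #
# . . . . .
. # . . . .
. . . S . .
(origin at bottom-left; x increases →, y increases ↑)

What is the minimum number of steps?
9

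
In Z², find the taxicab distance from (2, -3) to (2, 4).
7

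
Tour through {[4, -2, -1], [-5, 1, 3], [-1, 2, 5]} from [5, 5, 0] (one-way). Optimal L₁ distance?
31
(one optimal route: (5, 5, 0) → (4, -2, -1) → (-1, 2, 5) → (-5, 1, 3))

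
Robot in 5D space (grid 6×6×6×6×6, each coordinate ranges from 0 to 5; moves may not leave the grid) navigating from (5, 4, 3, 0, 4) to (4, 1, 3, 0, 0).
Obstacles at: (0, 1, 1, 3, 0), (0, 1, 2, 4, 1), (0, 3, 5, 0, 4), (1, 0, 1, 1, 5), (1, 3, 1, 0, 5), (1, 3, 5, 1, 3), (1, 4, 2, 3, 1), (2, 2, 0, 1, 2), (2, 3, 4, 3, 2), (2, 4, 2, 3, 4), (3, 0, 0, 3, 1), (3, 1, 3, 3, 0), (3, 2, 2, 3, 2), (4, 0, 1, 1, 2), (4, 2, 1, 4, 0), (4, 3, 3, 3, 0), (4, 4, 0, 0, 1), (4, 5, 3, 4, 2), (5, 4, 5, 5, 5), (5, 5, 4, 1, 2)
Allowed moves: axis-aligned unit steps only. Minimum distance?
8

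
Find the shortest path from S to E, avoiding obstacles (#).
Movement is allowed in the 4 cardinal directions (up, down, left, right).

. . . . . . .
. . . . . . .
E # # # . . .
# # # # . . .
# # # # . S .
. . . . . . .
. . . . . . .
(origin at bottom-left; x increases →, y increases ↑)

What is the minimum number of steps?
9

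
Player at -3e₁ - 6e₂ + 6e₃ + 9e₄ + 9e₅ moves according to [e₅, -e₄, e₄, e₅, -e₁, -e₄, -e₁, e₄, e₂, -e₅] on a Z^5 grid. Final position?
(-5, -5, 6, 9, 10)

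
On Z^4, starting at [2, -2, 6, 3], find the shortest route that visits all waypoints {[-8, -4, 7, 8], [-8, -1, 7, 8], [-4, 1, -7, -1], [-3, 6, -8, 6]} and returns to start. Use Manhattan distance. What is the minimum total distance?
90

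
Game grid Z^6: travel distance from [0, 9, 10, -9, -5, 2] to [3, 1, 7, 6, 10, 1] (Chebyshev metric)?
15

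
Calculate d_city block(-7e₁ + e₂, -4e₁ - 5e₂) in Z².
9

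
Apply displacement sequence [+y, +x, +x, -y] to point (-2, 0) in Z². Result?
(0, 0)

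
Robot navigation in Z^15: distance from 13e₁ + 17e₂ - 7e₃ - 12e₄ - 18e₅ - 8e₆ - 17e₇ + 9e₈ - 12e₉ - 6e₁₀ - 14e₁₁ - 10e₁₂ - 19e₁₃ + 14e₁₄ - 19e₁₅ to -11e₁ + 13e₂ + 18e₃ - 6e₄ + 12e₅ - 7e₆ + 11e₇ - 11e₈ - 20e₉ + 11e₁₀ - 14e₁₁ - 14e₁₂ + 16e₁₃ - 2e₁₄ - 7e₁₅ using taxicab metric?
230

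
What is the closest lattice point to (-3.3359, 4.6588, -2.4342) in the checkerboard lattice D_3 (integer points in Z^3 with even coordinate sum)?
(-3, 5, -2)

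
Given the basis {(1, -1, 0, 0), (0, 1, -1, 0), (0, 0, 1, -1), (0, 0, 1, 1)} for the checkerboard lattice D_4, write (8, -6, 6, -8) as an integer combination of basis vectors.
8b₁ + 2b₂ + 8b₃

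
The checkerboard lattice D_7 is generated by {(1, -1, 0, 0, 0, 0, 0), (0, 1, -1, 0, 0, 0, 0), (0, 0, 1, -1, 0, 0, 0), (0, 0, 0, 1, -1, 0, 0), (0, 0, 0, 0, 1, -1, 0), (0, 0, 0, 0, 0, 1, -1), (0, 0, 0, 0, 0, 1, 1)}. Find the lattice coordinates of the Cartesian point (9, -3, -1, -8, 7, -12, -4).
9b₁ + 6b₂ + 5b₃ - 3b₄ + 4b₅ - 2b₆ - 6b₇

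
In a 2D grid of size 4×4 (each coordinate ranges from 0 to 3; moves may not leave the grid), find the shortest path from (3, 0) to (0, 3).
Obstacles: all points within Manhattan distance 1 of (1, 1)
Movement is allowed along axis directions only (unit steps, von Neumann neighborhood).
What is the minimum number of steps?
6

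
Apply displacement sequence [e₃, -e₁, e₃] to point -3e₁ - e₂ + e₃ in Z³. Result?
(-4, -1, 3)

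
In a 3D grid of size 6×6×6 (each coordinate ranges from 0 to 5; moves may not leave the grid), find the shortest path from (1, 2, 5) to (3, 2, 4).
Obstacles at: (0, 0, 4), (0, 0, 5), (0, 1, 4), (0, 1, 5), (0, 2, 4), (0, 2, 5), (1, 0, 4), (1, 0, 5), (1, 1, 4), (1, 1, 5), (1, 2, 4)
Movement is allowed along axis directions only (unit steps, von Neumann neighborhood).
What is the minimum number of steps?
3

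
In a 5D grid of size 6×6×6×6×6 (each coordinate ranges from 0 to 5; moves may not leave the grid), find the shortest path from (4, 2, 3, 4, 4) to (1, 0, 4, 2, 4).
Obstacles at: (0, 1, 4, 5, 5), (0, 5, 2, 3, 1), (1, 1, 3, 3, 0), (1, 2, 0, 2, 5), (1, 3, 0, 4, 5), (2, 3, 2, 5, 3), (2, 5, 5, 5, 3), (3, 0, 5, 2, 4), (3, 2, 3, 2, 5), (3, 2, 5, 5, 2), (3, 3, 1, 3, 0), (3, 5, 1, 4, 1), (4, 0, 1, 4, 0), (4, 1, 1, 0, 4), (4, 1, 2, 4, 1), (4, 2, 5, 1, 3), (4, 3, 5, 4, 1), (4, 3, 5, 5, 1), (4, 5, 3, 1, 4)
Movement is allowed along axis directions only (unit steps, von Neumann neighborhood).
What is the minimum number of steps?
8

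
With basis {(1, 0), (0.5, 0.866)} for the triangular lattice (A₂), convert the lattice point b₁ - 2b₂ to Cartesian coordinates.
(0, -1.732)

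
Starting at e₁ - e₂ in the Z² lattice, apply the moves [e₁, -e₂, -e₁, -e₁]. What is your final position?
(0, -2)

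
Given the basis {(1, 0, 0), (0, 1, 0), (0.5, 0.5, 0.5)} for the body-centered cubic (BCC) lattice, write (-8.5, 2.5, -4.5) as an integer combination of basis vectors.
-4b₁ + 7b₂ - 9b₃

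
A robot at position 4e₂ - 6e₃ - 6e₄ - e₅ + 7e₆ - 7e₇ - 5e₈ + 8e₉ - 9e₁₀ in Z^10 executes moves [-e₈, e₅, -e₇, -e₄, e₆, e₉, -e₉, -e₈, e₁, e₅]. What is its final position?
(1, 4, -6, -7, 1, 8, -8, -7, 8, -9)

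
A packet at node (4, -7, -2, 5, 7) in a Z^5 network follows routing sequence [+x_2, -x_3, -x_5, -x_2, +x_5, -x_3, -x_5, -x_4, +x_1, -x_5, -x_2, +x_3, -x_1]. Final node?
(4, -8, -3, 4, 5)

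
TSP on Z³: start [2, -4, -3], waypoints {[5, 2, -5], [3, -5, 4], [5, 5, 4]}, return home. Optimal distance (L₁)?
44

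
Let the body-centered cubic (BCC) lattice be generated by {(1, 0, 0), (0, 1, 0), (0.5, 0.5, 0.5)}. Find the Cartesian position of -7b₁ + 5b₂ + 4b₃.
(-5, 7, 2)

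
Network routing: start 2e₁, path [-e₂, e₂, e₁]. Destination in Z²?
(3, 0)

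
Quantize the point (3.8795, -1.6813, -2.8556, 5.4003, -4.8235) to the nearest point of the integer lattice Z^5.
(4, -2, -3, 5, -5)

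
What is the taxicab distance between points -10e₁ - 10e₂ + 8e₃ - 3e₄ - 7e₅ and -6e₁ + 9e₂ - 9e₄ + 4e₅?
48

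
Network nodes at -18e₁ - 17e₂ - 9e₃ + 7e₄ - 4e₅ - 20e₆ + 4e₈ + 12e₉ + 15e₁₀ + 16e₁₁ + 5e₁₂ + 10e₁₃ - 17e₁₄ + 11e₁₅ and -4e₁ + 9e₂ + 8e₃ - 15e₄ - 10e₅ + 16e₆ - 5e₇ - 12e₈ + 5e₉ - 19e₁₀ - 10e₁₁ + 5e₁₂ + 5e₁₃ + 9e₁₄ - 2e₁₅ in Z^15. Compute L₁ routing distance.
253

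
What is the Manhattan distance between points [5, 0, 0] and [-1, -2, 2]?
10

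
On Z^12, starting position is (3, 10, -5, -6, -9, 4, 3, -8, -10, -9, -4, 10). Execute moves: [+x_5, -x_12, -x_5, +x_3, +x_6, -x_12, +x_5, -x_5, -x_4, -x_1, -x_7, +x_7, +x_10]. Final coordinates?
(2, 10, -4, -7, -9, 5, 3, -8, -10, -8, -4, 8)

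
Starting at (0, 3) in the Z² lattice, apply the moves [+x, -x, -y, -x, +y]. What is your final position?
(-1, 3)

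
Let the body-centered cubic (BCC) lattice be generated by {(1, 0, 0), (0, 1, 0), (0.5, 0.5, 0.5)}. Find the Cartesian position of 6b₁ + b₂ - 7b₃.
(2.5, -2.5, -3.5)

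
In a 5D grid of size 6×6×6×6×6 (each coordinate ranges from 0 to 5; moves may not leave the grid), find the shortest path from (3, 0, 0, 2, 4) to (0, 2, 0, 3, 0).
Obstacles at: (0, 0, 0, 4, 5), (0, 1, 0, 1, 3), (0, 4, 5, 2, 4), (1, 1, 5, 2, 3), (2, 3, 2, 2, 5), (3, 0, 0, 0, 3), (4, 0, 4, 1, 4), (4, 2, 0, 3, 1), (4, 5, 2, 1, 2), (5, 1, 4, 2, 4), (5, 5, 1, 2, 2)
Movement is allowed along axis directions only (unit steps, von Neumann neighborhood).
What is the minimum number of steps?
10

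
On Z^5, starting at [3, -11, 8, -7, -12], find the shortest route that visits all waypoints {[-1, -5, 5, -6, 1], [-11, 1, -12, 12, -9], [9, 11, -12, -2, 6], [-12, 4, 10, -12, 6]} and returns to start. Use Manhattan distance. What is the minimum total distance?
250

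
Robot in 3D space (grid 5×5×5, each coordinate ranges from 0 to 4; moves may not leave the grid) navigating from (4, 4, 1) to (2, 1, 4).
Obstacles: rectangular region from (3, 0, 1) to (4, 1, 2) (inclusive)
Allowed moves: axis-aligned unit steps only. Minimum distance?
8
(one shortest path: (4, 4, 1) → (3, 4, 1) → (2, 4, 1) → (2, 3, 1) → (2, 2, 1) → (2, 1, 1) → (2, 1, 2) → (2, 1, 3) → (2, 1, 4))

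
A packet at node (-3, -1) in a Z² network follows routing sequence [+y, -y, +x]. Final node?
(-2, -1)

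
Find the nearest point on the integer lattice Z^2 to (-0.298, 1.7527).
(0, 2)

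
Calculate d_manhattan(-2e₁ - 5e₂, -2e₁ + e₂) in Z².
6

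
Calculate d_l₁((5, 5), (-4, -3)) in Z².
17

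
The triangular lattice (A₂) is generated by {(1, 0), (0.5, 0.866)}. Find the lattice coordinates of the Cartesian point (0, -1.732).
b₁ - 2b₂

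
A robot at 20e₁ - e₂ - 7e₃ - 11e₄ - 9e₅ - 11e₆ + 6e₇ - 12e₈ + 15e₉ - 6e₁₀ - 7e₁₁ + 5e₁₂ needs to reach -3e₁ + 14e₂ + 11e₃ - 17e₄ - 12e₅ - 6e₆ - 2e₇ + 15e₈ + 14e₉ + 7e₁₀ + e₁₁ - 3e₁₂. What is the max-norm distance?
27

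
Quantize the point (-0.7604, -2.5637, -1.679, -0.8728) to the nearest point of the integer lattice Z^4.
(-1, -3, -2, -1)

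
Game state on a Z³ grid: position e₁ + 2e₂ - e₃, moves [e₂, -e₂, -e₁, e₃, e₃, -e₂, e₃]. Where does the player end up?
(0, 1, 2)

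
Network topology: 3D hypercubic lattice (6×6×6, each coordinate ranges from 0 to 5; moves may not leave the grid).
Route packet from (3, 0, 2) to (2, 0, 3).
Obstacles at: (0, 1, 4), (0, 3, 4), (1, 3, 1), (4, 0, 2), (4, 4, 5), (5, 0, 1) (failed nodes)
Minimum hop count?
2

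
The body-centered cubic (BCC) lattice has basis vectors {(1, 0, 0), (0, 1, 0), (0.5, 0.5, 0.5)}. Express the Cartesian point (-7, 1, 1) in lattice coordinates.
-8b₁ + 2b₃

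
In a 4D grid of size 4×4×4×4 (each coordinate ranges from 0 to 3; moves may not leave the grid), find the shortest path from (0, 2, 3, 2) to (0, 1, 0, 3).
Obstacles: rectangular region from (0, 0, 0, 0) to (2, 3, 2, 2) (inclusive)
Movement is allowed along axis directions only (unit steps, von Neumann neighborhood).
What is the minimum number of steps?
5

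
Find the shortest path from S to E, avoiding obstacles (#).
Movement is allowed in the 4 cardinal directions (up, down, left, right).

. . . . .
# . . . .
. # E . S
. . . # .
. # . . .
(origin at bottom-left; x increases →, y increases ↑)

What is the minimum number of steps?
2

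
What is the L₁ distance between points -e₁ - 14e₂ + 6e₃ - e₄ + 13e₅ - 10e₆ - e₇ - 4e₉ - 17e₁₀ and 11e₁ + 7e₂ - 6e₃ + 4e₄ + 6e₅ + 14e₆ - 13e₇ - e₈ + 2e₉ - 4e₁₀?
113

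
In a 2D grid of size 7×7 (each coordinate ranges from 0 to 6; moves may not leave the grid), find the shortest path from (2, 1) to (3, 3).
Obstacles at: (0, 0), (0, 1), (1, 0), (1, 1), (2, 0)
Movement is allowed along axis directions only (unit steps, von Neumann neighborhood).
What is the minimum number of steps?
3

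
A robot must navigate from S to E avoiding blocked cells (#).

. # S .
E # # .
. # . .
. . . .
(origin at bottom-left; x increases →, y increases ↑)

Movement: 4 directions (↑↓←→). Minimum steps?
9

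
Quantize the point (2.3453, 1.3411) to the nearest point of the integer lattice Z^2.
(2, 1)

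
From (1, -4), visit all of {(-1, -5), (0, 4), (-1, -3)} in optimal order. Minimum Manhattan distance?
13
(one optimal route: (1, -4) → (-1, -5) → (-1, -3) → (0, 4))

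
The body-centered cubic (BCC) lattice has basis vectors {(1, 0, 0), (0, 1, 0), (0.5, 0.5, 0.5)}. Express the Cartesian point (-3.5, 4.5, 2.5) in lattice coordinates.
-6b₁ + 2b₂ + 5b₃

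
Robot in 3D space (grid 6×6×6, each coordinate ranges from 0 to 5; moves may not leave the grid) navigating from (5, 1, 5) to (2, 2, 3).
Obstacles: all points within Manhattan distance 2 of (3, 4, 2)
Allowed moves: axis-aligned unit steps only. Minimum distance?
6
(one shortest path: (5, 1, 5) → (4, 1, 5) → (3, 1, 5) → (2, 1, 5) → (2, 2, 5) → (2, 2, 4) → (2, 2, 3))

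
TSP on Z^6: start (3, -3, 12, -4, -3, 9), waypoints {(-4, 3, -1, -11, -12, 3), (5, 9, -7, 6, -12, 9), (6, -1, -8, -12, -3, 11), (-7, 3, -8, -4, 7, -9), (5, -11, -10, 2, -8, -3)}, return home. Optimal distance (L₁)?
270
(one optimal route: (3, -3, 12, -4, -3, 9) → (-4, 3, -1, -11, -12, 3) → (-7, 3, -8, -4, 7, -9) → (5, -11, -10, 2, -8, -3) → (5, 9, -7, 6, -12, 9) → (6, -1, -8, -12, -3, 11) → (3, -3, 12, -4, -3, 9))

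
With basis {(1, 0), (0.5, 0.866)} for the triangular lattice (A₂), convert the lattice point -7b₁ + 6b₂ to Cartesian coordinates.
(-4, 5.196)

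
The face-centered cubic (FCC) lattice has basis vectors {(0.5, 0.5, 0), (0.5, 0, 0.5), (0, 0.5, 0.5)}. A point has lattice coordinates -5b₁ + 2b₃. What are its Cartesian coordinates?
(-2.5, -1.5, 1)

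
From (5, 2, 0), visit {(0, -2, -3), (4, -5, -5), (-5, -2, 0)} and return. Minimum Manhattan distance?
44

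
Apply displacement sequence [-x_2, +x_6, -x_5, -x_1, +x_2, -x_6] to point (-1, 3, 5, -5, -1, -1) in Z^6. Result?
(-2, 3, 5, -5, -2, -1)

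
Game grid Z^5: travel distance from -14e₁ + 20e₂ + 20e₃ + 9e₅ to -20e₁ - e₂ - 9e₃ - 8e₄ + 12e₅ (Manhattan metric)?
67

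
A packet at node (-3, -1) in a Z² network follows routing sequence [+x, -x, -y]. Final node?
(-3, -2)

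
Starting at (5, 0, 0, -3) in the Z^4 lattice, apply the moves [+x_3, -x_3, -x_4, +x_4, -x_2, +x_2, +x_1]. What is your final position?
(6, 0, 0, -3)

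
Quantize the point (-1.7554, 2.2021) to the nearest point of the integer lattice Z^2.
(-2, 2)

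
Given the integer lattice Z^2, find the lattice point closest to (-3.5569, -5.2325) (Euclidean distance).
(-4, -5)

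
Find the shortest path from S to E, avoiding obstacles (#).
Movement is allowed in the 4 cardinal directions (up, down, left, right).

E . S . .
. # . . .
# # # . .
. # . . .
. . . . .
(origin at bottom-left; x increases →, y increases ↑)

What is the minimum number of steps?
2
(one shortest path: (2, 4) → (1, 4) → (0, 4))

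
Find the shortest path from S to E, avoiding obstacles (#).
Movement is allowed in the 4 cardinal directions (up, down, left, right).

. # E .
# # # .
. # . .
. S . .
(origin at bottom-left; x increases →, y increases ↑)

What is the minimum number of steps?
6
(one shortest path: (1, 0) → (2, 0) → (3, 0) → (3, 1) → (3, 2) → (3, 3) → (2, 3))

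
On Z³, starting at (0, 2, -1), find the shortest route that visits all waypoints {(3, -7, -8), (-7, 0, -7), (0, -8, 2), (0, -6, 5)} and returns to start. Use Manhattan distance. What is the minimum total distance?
66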